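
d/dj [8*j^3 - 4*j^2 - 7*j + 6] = 24*j^2 - 8*j - 7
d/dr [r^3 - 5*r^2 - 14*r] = 3*r^2 - 10*r - 14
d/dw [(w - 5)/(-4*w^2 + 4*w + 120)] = (-w^2 + w + (w - 5)*(2*w - 1) + 30)/(4*(-w^2 + w + 30)^2)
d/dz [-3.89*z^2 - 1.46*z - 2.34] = -7.78*z - 1.46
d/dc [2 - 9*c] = -9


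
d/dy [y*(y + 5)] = 2*y + 5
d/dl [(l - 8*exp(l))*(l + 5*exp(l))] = -3*l*exp(l) + 2*l - 80*exp(2*l) - 3*exp(l)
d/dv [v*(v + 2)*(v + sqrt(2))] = v*(v + 2) + v*(v + sqrt(2)) + (v + 2)*(v + sqrt(2))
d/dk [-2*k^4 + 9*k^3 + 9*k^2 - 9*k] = -8*k^3 + 27*k^2 + 18*k - 9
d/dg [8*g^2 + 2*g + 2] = 16*g + 2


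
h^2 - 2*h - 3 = (h - 3)*(h + 1)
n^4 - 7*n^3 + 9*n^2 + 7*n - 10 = (n - 5)*(n - 2)*(n - 1)*(n + 1)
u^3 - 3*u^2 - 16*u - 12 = (u - 6)*(u + 1)*(u + 2)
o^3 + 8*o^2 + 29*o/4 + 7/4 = (o + 1/2)^2*(o + 7)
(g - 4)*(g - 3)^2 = g^3 - 10*g^2 + 33*g - 36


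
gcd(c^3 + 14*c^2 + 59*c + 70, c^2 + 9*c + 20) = c + 5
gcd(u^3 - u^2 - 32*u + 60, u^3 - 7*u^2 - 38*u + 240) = u^2 + u - 30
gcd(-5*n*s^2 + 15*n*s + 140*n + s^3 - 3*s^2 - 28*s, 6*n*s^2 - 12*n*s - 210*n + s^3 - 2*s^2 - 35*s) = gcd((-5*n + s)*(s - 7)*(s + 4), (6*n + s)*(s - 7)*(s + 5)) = s - 7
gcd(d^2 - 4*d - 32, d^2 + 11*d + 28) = d + 4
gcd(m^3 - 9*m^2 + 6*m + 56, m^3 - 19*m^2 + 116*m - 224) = m^2 - 11*m + 28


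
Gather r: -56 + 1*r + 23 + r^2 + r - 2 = r^2 + 2*r - 35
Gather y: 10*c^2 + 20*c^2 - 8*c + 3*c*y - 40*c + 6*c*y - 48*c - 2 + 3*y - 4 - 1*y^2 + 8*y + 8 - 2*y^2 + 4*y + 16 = 30*c^2 - 96*c - 3*y^2 + y*(9*c + 15) + 18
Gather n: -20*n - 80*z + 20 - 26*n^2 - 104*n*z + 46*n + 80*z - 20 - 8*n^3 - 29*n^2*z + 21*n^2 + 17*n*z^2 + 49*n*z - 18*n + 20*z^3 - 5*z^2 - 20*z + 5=-8*n^3 + n^2*(-29*z - 5) + n*(17*z^2 - 55*z + 8) + 20*z^3 - 5*z^2 - 20*z + 5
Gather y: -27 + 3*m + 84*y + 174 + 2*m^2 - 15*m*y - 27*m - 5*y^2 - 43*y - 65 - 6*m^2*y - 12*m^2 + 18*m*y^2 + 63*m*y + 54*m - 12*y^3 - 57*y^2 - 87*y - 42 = -10*m^2 + 30*m - 12*y^3 + y^2*(18*m - 62) + y*(-6*m^2 + 48*m - 46) + 40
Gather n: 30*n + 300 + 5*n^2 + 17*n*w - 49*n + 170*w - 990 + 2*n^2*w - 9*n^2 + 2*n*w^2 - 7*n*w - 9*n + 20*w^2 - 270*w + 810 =n^2*(2*w - 4) + n*(2*w^2 + 10*w - 28) + 20*w^2 - 100*w + 120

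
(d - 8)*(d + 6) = d^2 - 2*d - 48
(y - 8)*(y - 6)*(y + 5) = y^3 - 9*y^2 - 22*y + 240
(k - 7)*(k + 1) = k^2 - 6*k - 7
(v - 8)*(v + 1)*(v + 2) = v^3 - 5*v^2 - 22*v - 16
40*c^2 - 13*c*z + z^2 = (-8*c + z)*(-5*c + z)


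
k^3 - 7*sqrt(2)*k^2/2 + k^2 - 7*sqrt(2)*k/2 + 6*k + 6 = (k + 1)*(k - 2*sqrt(2))*(k - 3*sqrt(2)/2)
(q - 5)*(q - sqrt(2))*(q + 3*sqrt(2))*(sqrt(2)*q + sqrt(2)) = sqrt(2)*q^4 - 4*sqrt(2)*q^3 + 4*q^3 - 16*q^2 - 11*sqrt(2)*q^2 - 20*q + 24*sqrt(2)*q + 30*sqrt(2)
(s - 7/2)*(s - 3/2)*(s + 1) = s^3 - 4*s^2 + s/4 + 21/4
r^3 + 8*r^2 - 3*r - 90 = (r - 3)*(r + 5)*(r + 6)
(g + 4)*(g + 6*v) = g^2 + 6*g*v + 4*g + 24*v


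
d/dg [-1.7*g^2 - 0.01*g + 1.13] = -3.4*g - 0.01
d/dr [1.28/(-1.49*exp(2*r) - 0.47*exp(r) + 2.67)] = (3.8144*exp(r) + 0.6016)*exp(r)/(1.49*exp(2*r) + 0.47*exp(r) - 2.67)^2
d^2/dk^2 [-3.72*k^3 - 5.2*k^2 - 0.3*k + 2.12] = -22.32*k - 10.4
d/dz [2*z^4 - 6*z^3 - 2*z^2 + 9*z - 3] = 8*z^3 - 18*z^2 - 4*z + 9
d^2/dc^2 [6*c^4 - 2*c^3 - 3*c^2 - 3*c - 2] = 72*c^2 - 12*c - 6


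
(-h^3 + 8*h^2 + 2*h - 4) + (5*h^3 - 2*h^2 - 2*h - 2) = 4*h^3 + 6*h^2 - 6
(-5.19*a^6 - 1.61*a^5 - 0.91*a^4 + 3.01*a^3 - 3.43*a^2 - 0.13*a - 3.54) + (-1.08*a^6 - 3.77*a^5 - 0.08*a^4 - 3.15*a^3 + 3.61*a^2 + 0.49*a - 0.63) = -6.27*a^6 - 5.38*a^5 - 0.99*a^4 - 0.14*a^3 + 0.18*a^2 + 0.36*a - 4.17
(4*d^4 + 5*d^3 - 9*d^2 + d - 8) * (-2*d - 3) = -8*d^5 - 22*d^4 + 3*d^3 + 25*d^2 + 13*d + 24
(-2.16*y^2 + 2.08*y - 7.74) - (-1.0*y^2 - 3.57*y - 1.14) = -1.16*y^2 + 5.65*y - 6.6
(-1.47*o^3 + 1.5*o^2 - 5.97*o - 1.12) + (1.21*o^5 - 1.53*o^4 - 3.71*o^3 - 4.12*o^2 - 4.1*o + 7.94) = 1.21*o^5 - 1.53*o^4 - 5.18*o^3 - 2.62*o^2 - 10.07*o + 6.82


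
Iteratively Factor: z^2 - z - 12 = (z - 4)*(z + 3)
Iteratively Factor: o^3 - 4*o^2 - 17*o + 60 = (o - 5)*(o^2 + o - 12) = (o - 5)*(o - 3)*(o + 4)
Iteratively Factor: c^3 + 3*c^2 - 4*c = (c - 1)*(c^2 + 4*c) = c*(c - 1)*(c + 4)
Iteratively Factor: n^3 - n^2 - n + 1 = (n - 1)*(n^2 - 1) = (n - 1)*(n + 1)*(n - 1)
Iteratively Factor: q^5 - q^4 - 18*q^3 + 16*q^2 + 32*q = (q + 4)*(q^4 - 5*q^3 + 2*q^2 + 8*q) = q*(q + 4)*(q^3 - 5*q^2 + 2*q + 8) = q*(q - 4)*(q + 4)*(q^2 - q - 2) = q*(q - 4)*(q - 2)*(q + 4)*(q + 1)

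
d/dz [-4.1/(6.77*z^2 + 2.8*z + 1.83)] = (55.514*z + 11.48)/(6.77*z^2 + 2.8*z + 1.83)^2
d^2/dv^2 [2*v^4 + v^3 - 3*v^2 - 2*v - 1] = 24*v^2 + 6*v - 6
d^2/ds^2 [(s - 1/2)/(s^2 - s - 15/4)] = 16*(1 - 2*s)*(-12*s^2 + 12*s + 4*(2*s - 1)^2 + 45)/(-4*s^2 + 4*s + 15)^3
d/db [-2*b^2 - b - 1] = -4*b - 1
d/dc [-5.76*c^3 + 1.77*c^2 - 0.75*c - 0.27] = -17.28*c^2 + 3.54*c - 0.75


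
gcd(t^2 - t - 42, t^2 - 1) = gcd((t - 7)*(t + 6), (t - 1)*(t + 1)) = 1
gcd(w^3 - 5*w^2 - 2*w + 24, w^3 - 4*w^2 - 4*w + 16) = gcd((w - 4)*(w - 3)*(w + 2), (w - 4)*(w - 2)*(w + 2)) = w^2 - 2*w - 8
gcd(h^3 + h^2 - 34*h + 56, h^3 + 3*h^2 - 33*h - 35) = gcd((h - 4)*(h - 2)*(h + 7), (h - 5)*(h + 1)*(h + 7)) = h + 7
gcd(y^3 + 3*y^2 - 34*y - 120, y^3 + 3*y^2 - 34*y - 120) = y^3 + 3*y^2 - 34*y - 120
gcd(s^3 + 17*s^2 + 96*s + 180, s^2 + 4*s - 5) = s + 5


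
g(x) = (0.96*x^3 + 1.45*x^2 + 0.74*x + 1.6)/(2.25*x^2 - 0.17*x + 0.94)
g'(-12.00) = 0.43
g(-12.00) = -4.46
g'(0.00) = 1.10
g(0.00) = 1.70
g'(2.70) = 0.36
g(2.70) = 1.96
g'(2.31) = 0.33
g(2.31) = 1.82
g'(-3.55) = 0.43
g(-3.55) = -0.86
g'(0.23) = -0.02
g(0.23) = 1.82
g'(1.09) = -0.03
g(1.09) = 1.57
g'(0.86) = -0.22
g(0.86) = 1.59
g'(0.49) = -0.49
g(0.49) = 1.74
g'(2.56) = 0.35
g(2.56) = 1.91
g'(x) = (0.17 - 4.5*x)*(0.96*x^3 + 1.45*x^2 + 0.74*x + 1.6)/(2.25*x^2 - 0.17*x + 0.94)^2 + (2.88*x^2 + 2.9*x + 0.74)/(2.25*x^2 - 0.17*x + 0.94) = (2.16*x^4 - 0.3264*x^3 + 0.7957*x^2 - 4.474*x + 0.9676)/(5.0625*x^4 - 0.765*x^3 + 4.2589*x^2 - 0.3196*x + 0.8836)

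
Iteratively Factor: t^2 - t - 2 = (t + 1)*(t - 2)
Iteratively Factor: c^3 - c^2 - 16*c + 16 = (c - 1)*(c^2 - 16) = (c - 1)*(c + 4)*(c - 4)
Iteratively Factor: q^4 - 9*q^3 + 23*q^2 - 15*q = (q - 3)*(q^3 - 6*q^2 + 5*q) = (q - 5)*(q - 3)*(q^2 - q) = q*(q - 5)*(q - 3)*(q - 1)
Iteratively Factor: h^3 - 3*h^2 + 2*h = (h - 1)*(h^2 - 2*h) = h*(h - 1)*(h - 2)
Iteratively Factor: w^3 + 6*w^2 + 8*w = (w + 2)*(w^2 + 4*w) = (w + 2)*(w + 4)*(w)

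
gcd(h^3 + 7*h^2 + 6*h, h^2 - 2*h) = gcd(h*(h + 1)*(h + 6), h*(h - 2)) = h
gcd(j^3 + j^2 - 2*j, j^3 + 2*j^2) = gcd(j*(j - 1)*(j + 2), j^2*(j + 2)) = j^2 + 2*j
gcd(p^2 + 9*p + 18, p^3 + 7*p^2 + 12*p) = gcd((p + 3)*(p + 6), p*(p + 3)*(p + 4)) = p + 3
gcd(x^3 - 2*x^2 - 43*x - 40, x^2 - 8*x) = x - 8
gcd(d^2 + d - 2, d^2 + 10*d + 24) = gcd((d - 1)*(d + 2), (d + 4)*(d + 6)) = 1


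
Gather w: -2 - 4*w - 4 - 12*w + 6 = -16*w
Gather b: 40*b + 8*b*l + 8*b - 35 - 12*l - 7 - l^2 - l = b*(8*l + 48) - l^2 - 13*l - 42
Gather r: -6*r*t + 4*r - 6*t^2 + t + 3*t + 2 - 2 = r*(4 - 6*t) - 6*t^2 + 4*t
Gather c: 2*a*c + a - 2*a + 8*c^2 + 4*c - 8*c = -a + 8*c^2 + c*(2*a - 4)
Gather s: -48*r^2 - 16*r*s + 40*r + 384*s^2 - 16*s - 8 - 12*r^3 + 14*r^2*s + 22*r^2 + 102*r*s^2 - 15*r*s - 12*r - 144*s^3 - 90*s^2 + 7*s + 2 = -12*r^3 - 26*r^2 + 28*r - 144*s^3 + s^2*(102*r + 294) + s*(14*r^2 - 31*r - 9) - 6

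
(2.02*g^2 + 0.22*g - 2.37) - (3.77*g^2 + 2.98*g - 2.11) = -1.75*g^2 - 2.76*g - 0.26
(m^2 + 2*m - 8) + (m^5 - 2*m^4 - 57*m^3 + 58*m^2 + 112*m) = m^5 - 2*m^4 - 57*m^3 + 59*m^2 + 114*m - 8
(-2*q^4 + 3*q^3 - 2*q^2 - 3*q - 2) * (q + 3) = -2*q^5 - 3*q^4 + 7*q^3 - 9*q^2 - 11*q - 6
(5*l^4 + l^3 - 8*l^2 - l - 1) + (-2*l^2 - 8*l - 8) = 5*l^4 + l^3 - 10*l^2 - 9*l - 9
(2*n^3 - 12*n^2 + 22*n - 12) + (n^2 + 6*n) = 2*n^3 - 11*n^2 + 28*n - 12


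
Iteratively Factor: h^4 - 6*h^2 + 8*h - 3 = (h - 1)*(h^3 + h^2 - 5*h + 3) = (h - 1)^2*(h^2 + 2*h - 3) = (h - 1)^3*(h + 3)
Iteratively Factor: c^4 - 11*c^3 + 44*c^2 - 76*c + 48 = (c - 2)*(c^3 - 9*c^2 + 26*c - 24) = (c - 3)*(c - 2)*(c^2 - 6*c + 8) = (c - 4)*(c - 3)*(c - 2)*(c - 2)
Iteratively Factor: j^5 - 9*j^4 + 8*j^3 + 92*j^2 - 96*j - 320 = (j + 2)*(j^4 - 11*j^3 + 30*j^2 + 32*j - 160) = (j + 2)^2*(j^3 - 13*j^2 + 56*j - 80) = (j - 4)*(j + 2)^2*(j^2 - 9*j + 20) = (j - 4)^2*(j + 2)^2*(j - 5)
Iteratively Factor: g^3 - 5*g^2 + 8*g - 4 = (g - 2)*(g^2 - 3*g + 2) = (g - 2)^2*(g - 1)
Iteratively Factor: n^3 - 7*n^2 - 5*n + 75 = (n - 5)*(n^2 - 2*n - 15) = (n - 5)*(n + 3)*(n - 5)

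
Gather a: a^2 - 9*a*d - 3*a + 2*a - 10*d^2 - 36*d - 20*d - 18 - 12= a^2 + a*(-9*d - 1) - 10*d^2 - 56*d - 30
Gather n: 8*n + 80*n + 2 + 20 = 88*n + 22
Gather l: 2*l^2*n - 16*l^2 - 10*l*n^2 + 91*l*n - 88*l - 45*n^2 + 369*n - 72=l^2*(2*n - 16) + l*(-10*n^2 + 91*n - 88) - 45*n^2 + 369*n - 72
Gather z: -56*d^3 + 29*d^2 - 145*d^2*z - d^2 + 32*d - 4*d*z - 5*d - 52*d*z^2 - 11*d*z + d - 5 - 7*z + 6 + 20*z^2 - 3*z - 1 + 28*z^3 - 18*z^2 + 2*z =-56*d^3 + 28*d^2 + 28*d + 28*z^3 + z^2*(2 - 52*d) + z*(-145*d^2 - 15*d - 8)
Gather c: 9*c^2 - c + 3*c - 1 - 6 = 9*c^2 + 2*c - 7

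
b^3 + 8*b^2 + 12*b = b*(b + 2)*(b + 6)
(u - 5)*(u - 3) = u^2 - 8*u + 15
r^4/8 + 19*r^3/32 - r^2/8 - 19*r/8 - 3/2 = (r/4 + 1)*(r/2 + 1)*(r - 2)*(r + 3/4)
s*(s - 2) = s^2 - 2*s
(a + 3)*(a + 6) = a^2 + 9*a + 18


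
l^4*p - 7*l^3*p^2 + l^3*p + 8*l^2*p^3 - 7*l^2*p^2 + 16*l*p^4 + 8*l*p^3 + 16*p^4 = (l - 4*p)^2*(l + p)*(l*p + p)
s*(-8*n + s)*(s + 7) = -8*n*s^2 - 56*n*s + s^3 + 7*s^2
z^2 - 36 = (z - 6)*(z + 6)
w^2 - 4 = (w - 2)*(w + 2)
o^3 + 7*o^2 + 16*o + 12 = (o + 2)^2*(o + 3)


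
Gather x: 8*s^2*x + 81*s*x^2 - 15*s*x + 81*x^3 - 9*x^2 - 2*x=81*x^3 + x^2*(81*s - 9) + x*(8*s^2 - 15*s - 2)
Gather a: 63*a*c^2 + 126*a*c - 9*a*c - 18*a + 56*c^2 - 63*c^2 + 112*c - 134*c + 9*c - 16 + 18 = a*(63*c^2 + 117*c - 18) - 7*c^2 - 13*c + 2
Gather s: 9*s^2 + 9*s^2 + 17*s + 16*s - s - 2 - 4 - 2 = 18*s^2 + 32*s - 8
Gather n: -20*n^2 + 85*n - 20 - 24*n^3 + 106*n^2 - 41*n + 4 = -24*n^3 + 86*n^2 + 44*n - 16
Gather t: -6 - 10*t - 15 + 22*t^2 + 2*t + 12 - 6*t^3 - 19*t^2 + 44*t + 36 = -6*t^3 + 3*t^2 + 36*t + 27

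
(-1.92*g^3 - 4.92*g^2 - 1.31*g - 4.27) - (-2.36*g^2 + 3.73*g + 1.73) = -1.92*g^3 - 2.56*g^2 - 5.04*g - 6.0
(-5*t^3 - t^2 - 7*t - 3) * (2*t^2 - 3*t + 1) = -10*t^5 + 13*t^4 - 16*t^3 + 14*t^2 + 2*t - 3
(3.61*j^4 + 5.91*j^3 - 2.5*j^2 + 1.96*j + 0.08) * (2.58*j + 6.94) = 9.3138*j^5 + 40.3012*j^4 + 34.5654*j^3 - 12.2932*j^2 + 13.8088*j + 0.5552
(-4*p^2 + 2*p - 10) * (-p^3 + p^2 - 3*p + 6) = 4*p^5 - 6*p^4 + 24*p^3 - 40*p^2 + 42*p - 60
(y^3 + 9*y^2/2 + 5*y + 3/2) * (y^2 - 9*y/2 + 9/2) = y^5 - 43*y^3/4 - 3*y^2/4 + 63*y/4 + 27/4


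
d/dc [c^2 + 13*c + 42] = 2*c + 13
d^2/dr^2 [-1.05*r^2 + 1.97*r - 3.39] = -2.10000000000000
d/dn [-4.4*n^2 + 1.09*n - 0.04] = 1.09 - 8.8*n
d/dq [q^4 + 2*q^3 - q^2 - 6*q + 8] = 4*q^3 + 6*q^2 - 2*q - 6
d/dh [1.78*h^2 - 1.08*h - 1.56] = 3.56*h - 1.08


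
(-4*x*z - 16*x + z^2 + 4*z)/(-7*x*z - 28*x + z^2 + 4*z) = (4*x - z)/(7*x - z)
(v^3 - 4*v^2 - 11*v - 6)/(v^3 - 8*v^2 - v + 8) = (v^2 - 5*v - 6)/(v^2 - 9*v + 8)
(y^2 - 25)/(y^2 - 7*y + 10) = (y + 5)/(y - 2)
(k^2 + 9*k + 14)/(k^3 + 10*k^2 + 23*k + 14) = 1/(k + 1)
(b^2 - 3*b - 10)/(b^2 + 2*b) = (b - 5)/b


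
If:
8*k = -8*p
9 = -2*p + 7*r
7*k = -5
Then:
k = -5/7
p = 5/7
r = 73/49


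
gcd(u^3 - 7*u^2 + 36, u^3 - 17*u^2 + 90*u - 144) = u^2 - 9*u + 18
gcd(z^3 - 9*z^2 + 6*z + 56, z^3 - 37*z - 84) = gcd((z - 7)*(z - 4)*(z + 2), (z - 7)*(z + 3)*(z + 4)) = z - 7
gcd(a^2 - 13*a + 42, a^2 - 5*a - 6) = a - 6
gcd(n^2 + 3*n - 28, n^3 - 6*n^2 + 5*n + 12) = n - 4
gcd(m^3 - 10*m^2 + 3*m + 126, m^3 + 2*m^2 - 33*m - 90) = m^2 - 3*m - 18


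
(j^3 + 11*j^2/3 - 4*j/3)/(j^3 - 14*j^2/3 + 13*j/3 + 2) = j*(3*j^2 + 11*j - 4)/(3*j^3 - 14*j^2 + 13*j + 6)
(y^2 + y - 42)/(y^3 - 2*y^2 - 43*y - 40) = (-y^2 - y + 42)/(-y^3 + 2*y^2 + 43*y + 40)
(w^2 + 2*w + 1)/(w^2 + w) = (w + 1)/w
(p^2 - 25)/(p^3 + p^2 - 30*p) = (p + 5)/(p*(p + 6))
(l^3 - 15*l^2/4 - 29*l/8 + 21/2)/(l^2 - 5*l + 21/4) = (4*l^2 - 9*l - 28)/(2*(2*l - 7))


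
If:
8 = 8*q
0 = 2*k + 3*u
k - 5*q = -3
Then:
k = 2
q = 1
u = -4/3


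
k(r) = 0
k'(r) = 0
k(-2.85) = 0.00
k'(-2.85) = 0.00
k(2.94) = 0.00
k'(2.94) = 0.00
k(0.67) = 0.00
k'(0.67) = 0.00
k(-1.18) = 0.00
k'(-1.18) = 0.00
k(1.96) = 0.00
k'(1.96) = 0.00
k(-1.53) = 0.00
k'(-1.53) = 0.00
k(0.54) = 0.00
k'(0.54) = 0.00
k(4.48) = 0.00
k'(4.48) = 0.00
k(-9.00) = 0.00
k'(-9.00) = 0.00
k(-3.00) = 0.00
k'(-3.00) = 0.00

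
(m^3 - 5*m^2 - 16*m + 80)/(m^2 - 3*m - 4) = (m^2 - m - 20)/(m + 1)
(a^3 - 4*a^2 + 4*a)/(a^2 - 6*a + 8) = a*(a - 2)/(a - 4)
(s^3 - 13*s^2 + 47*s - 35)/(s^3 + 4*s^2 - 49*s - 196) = (s^2 - 6*s + 5)/(s^2 + 11*s + 28)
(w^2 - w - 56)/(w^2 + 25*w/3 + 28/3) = 3*(w - 8)/(3*w + 4)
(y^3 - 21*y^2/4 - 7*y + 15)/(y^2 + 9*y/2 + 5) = (4*y^2 - 29*y + 30)/(2*(2*y + 5))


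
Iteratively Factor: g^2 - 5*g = (g - 5)*(g)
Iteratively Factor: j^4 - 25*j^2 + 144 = (j - 4)*(j^3 + 4*j^2 - 9*j - 36) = (j - 4)*(j - 3)*(j^2 + 7*j + 12) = (j - 4)*(j - 3)*(j + 4)*(j + 3)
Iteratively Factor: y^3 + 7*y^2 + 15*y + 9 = (y + 3)*(y^2 + 4*y + 3) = (y + 3)^2*(y + 1)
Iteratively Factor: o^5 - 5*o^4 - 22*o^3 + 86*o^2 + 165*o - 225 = (o - 5)*(o^4 - 22*o^2 - 24*o + 45) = (o - 5)^2*(o^3 + 5*o^2 + 3*o - 9) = (o - 5)^2*(o + 3)*(o^2 + 2*o - 3) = (o - 5)^2*(o + 3)^2*(o - 1)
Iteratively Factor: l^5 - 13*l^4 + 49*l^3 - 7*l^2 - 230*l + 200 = (l - 4)*(l^4 - 9*l^3 + 13*l^2 + 45*l - 50) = (l - 5)*(l - 4)*(l^3 - 4*l^2 - 7*l + 10) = (l - 5)*(l - 4)*(l - 1)*(l^2 - 3*l - 10) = (l - 5)^2*(l - 4)*(l - 1)*(l + 2)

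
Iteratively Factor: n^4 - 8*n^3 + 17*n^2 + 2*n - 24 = (n - 3)*(n^3 - 5*n^2 + 2*n + 8) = (n - 4)*(n - 3)*(n^2 - n - 2) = (n - 4)*(n - 3)*(n - 2)*(n + 1)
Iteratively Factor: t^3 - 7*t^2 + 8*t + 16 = (t - 4)*(t^2 - 3*t - 4) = (t - 4)*(t + 1)*(t - 4)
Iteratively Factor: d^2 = (d)*(d)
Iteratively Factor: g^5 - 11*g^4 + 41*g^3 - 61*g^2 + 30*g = (g - 3)*(g^4 - 8*g^3 + 17*g^2 - 10*g) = (g - 3)*(g - 2)*(g^3 - 6*g^2 + 5*g) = (g - 5)*(g - 3)*(g - 2)*(g^2 - g) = (g - 5)*(g - 3)*(g - 2)*(g - 1)*(g)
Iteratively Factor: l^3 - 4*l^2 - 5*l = (l + 1)*(l^2 - 5*l) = (l - 5)*(l + 1)*(l)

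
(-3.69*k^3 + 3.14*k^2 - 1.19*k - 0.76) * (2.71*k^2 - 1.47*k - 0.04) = -9.9999*k^5 + 13.9337*k^4 - 7.6931*k^3 - 0.4359*k^2 + 1.1648*k + 0.0304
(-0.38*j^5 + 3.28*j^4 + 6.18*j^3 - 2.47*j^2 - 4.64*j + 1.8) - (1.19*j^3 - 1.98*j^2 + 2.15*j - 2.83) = -0.38*j^5 + 3.28*j^4 + 4.99*j^3 - 0.49*j^2 - 6.79*j + 4.63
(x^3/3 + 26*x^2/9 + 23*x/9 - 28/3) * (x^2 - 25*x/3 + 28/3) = x^5/3 + x^4/9 - 497*x^3/27 - 11*x^2/3 + 2744*x/27 - 784/9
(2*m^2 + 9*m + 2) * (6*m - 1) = 12*m^3 + 52*m^2 + 3*m - 2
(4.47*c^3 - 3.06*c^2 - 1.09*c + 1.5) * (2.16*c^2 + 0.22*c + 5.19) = 9.6552*c^5 - 5.6262*c^4 + 20.1717*c^3 - 12.8812*c^2 - 5.3271*c + 7.785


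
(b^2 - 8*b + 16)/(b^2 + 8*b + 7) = (b^2 - 8*b + 16)/(b^2 + 8*b + 7)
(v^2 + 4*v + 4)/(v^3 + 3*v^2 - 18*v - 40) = (v + 2)/(v^2 + v - 20)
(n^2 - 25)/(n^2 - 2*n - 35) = (n - 5)/(n - 7)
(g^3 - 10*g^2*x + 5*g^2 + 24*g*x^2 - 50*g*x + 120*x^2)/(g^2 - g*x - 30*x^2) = (g^2 - 4*g*x + 5*g - 20*x)/(g + 5*x)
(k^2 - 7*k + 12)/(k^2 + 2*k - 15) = (k - 4)/(k + 5)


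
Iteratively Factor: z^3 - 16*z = (z - 4)*(z^2 + 4*z) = z*(z - 4)*(z + 4)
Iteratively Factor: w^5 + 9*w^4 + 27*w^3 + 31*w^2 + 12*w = (w + 3)*(w^4 + 6*w^3 + 9*w^2 + 4*w) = (w + 1)*(w + 3)*(w^3 + 5*w^2 + 4*w) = (w + 1)^2*(w + 3)*(w^2 + 4*w) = w*(w + 1)^2*(w + 3)*(w + 4)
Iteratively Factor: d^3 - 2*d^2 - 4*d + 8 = (d + 2)*(d^2 - 4*d + 4) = (d - 2)*(d + 2)*(d - 2)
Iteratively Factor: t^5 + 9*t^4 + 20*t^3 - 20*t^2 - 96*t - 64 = (t + 4)*(t^4 + 5*t^3 - 20*t - 16) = (t + 2)*(t + 4)*(t^3 + 3*t^2 - 6*t - 8) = (t + 2)*(t + 4)^2*(t^2 - t - 2) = (t - 2)*(t + 2)*(t + 4)^2*(t + 1)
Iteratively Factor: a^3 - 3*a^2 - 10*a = (a - 5)*(a^2 + 2*a) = (a - 5)*(a + 2)*(a)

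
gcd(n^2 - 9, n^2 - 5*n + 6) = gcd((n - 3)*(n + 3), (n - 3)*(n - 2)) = n - 3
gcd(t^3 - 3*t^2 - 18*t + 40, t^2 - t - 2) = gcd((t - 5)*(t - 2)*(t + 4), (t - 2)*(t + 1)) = t - 2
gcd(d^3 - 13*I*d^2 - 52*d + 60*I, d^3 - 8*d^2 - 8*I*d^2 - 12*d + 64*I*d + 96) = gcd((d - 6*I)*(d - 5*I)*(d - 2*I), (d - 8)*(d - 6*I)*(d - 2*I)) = d^2 - 8*I*d - 12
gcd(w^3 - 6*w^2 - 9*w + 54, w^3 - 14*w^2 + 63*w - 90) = w^2 - 9*w + 18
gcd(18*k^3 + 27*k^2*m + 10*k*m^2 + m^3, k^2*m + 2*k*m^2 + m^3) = k + m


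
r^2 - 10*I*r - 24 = (r - 6*I)*(r - 4*I)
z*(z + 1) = z^2 + z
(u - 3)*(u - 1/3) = u^2 - 10*u/3 + 1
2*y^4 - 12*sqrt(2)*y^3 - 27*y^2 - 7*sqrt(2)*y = y*(y - 7*sqrt(2))*(sqrt(2)*y + 1)^2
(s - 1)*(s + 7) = s^2 + 6*s - 7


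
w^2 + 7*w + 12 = (w + 3)*(w + 4)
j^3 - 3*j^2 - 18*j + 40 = (j - 5)*(j - 2)*(j + 4)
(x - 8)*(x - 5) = x^2 - 13*x + 40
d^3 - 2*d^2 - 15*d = d*(d - 5)*(d + 3)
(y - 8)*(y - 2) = y^2 - 10*y + 16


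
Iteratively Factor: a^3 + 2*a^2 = (a + 2)*(a^2) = a*(a + 2)*(a)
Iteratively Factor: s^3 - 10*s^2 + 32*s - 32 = (s - 2)*(s^2 - 8*s + 16) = (s - 4)*(s - 2)*(s - 4)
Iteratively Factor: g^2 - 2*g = (g)*(g - 2)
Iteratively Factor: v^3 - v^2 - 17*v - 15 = (v + 3)*(v^2 - 4*v - 5) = (v - 5)*(v + 3)*(v + 1)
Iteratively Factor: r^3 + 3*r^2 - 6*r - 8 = (r + 4)*(r^2 - r - 2) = (r - 2)*(r + 4)*(r + 1)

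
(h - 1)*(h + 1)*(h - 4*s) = h^3 - 4*h^2*s - h + 4*s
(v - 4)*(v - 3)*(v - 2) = v^3 - 9*v^2 + 26*v - 24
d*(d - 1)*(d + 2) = d^3 + d^2 - 2*d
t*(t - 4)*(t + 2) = t^3 - 2*t^2 - 8*t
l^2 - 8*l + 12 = (l - 6)*(l - 2)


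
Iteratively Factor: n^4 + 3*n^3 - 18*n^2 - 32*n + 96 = (n + 4)*(n^3 - n^2 - 14*n + 24) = (n + 4)^2*(n^2 - 5*n + 6) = (n - 3)*(n + 4)^2*(n - 2)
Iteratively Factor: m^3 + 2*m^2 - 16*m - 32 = (m + 4)*(m^2 - 2*m - 8) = (m - 4)*(m + 4)*(m + 2)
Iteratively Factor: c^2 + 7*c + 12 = (c + 3)*(c + 4)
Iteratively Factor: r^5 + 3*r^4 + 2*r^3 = (r)*(r^4 + 3*r^3 + 2*r^2) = r^2*(r^3 + 3*r^2 + 2*r) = r^2*(r + 1)*(r^2 + 2*r) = r^2*(r + 1)*(r + 2)*(r)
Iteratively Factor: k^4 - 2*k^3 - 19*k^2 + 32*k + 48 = (k - 3)*(k^3 + k^2 - 16*k - 16) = (k - 3)*(k + 4)*(k^2 - 3*k - 4) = (k - 3)*(k + 1)*(k + 4)*(k - 4)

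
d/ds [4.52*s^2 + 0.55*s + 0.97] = 9.04*s + 0.55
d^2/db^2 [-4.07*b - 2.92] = 0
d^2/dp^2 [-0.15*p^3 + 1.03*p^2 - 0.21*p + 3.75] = 2.06 - 0.9*p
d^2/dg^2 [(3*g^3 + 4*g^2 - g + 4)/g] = 6 + 8/g^3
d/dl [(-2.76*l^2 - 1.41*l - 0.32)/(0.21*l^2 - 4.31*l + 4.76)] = (12.1917*l^2 - 26.1408*l - 8.0908)/(0.0441*l^4 - 1.8102*l^3 + 20.5753*l^2 - 41.0312*l + 22.6576)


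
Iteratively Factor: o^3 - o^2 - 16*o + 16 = (o + 4)*(o^2 - 5*o + 4) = (o - 1)*(o + 4)*(o - 4)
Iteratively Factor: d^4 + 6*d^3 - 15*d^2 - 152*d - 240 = (d - 5)*(d^3 + 11*d^2 + 40*d + 48) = (d - 5)*(d + 4)*(d^2 + 7*d + 12) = (d - 5)*(d + 3)*(d + 4)*(d + 4)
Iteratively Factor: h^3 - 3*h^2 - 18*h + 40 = (h - 5)*(h^2 + 2*h - 8) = (h - 5)*(h + 4)*(h - 2)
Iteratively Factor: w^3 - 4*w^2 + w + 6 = (w - 2)*(w^2 - 2*w - 3) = (w - 2)*(w + 1)*(w - 3)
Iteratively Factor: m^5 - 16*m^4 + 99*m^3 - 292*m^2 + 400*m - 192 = (m - 4)*(m^4 - 12*m^3 + 51*m^2 - 88*m + 48) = (m - 4)*(m - 3)*(m^3 - 9*m^2 + 24*m - 16) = (m - 4)^2*(m - 3)*(m^2 - 5*m + 4) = (m - 4)^2*(m - 3)*(m - 1)*(m - 4)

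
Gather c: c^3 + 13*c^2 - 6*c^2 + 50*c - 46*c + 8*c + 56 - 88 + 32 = c^3 + 7*c^2 + 12*c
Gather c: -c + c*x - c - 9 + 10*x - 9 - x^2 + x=c*(x - 2) - x^2 + 11*x - 18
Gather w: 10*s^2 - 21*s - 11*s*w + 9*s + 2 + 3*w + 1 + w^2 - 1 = 10*s^2 - 12*s + w^2 + w*(3 - 11*s) + 2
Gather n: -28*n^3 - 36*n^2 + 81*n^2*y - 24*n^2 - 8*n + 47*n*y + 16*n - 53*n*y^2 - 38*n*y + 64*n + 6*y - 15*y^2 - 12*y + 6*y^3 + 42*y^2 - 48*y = -28*n^3 + n^2*(81*y - 60) + n*(-53*y^2 + 9*y + 72) + 6*y^3 + 27*y^2 - 54*y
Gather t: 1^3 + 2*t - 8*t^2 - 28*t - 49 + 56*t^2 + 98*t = 48*t^2 + 72*t - 48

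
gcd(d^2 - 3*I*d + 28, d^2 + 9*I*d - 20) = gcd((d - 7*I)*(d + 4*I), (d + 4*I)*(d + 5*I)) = d + 4*I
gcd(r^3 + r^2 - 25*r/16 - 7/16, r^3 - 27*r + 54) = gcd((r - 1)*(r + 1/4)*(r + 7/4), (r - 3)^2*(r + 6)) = 1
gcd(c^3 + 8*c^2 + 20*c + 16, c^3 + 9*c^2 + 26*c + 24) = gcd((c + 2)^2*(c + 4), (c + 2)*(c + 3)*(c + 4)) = c^2 + 6*c + 8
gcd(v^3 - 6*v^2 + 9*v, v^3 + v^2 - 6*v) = v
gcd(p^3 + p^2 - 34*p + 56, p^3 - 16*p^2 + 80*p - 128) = p - 4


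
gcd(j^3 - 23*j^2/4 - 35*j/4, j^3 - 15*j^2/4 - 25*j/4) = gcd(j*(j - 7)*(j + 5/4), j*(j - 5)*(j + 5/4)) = j^2 + 5*j/4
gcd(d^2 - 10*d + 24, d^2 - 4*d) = d - 4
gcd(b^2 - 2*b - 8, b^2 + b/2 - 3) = b + 2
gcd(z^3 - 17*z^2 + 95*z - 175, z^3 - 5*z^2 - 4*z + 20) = z - 5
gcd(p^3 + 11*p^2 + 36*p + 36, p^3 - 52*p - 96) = p^2 + 8*p + 12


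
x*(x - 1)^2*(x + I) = x^4 - 2*x^3 + I*x^3 + x^2 - 2*I*x^2 + I*x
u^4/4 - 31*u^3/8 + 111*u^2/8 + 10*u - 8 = (u/4 + 1/4)*(u - 8)^2*(u - 1/2)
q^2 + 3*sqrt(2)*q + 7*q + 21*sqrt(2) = (q + 7)*(q + 3*sqrt(2))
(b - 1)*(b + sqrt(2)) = b^2 - b + sqrt(2)*b - sqrt(2)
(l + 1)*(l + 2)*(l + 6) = l^3 + 9*l^2 + 20*l + 12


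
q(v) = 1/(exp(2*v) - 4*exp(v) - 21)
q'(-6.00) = 0.00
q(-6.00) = -0.05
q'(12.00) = 0.00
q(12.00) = 0.00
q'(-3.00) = 0.00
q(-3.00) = -0.05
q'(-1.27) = 0.00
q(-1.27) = -0.05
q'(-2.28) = 0.00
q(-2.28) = -0.05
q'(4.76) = -0.00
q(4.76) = 0.00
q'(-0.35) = 0.00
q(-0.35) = -0.04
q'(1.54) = -0.08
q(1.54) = -0.06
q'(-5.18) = 0.00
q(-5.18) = -0.05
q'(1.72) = -0.27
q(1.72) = -0.08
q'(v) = (-2*exp(2*v) + 4*exp(v))/(exp(2*v) - 4*exp(v) - 21)^2 = 2*(2 - exp(v))*exp(v)/(-exp(2*v) + 4*exp(v) + 21)^2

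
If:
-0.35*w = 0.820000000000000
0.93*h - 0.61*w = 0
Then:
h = -1.54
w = -2.34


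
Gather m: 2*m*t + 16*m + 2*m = m*(2*t + 18)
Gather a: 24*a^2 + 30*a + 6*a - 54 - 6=24*a^2 + 36*a - 60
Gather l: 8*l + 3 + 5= 8*l + 8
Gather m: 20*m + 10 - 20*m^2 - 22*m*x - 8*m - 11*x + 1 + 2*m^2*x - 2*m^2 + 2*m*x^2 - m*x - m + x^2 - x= m^2*(2*x - 22) + m*(2*x^2 - 23*x + 11) + x^2 - 12*x + 11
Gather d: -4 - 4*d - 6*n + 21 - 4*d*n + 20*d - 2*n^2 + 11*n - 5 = d*(16 - 4*n) - 2*n^2 + 5*n + 12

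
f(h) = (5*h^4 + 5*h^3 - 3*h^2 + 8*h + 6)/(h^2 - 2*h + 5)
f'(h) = (2 - 2*h)*(5*h^4 + 5*h^3 - 3*h^2 + 8*h + 6)/(h^2 - 2*h + 5)^2 + (20*h^3 + 15*h^2 - 6*h + 8)/(h^2 - 2*h + 5)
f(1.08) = 6.05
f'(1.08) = 10.79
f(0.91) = 4.49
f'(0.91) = 7.69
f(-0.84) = -0.45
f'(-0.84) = 1.37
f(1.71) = 17.46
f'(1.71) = 25.93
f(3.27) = 81.57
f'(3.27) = 52.20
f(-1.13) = -0.69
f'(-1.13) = 0.25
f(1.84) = 21.04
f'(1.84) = 29.11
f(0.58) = 2.68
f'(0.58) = 3.76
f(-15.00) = 905.62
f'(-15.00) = -134.80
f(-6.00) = 99.06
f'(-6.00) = -44.32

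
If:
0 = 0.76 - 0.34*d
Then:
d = 2.24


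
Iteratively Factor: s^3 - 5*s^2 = (s - 5)*(s^2) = s*(s - 5)*(s)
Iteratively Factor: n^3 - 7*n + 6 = (n - 1)*(n^2 + n - 6) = (n - 1)*(n + 3)*(n - 2)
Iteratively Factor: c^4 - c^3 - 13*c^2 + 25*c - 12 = (c - 1)*(c^3 - 13*c + 12) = (c - 3)*(c - 1)*(c^2 + 3*c - 4) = (c - 3)*(c - 1)^2*(c + 4)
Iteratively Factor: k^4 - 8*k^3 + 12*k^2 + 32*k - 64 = (k - 4)*(k^3 - 4*k^2 - 4*k + 16) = (k - 4)^2*(k^2 - 4) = (k - 4)^2*(k + 2)*(k - 2)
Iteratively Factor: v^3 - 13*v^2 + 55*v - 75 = (v - 3)*(v^2 - 10*v + 25) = (v - 5)*(v - 3)*(v - 5)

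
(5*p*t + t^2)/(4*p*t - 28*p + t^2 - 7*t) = t*(5*p + t)/(4*p*t - 28*p + t^2 - 7*t)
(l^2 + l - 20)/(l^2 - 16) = (l + 5)/(l + 4)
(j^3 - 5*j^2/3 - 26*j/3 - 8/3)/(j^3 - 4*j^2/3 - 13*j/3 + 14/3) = (3*j^2 - 11*j - 4)/(3*j^2 - 10*j + 7)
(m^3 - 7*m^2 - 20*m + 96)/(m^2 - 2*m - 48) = (m^2 + m - 12)/(m + 6)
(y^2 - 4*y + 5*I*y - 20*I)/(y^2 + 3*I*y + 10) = (y - 4)/(y - 2*I)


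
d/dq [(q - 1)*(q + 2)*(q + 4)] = 3*q^2 + 10*q + 2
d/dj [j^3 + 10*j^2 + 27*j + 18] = 3*j^2 + 20*j + 27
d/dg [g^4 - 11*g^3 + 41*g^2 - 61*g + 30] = 4*g^3 - 33*g^2 + 82*g - 61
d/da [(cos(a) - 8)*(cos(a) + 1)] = (7 - 2*cos(a))*sin(a)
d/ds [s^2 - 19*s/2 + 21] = 2*s - 19/2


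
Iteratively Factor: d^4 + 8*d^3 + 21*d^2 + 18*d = (d + 2)*(d^3 + 6*d^2 + 9*d) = (d + 2)*(d + 3)*(d^2 + 3*d) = d*(d + 2)*(d + 3)*(d + 3)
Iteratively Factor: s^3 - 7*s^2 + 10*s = (s - 5)*(s^2 - 2*s) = s*(s - 5)*(s - 2)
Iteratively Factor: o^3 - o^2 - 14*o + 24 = (o - 2)*(o^2 + o - 12) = (o - 2)*(o + 4)*(o - 3)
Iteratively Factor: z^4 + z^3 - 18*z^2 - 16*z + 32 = (z + 4)*(z^3 - 3*z^2 - 6*z + 8) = (z - 4)*(z + 4)*(z^2 + z - 2) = (z - 4)*(z + 2)*(z + 4)*(z - 1)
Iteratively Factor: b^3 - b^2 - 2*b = (b - 2)*(b^2 + b) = b*(b - 2)*(b + 1)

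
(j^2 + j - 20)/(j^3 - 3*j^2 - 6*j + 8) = (j + 5)/(j^2 + j - 2)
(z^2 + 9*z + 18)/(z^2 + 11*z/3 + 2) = 3*(z + 6)/(3*z + 2)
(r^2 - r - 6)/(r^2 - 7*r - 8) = (-r^2 + r + 6)/(-r^2 + 7*r + 8)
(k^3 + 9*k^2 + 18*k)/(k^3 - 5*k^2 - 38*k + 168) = k*(k + 3)/(k^2 - 11*k + 28)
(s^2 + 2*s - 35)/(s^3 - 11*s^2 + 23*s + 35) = (s + 7)/(s^2 - 6*s - 7)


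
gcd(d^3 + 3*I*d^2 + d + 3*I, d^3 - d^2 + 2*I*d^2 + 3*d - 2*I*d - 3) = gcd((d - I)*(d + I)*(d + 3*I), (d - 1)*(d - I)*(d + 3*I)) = d^2 + 2*I*d + 3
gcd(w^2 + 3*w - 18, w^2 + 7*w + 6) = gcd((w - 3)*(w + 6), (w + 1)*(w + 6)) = w + 6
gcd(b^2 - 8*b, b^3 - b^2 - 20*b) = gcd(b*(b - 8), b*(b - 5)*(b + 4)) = b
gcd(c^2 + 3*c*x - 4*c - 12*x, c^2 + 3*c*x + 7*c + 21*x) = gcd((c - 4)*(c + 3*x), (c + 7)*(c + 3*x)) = c + 3*x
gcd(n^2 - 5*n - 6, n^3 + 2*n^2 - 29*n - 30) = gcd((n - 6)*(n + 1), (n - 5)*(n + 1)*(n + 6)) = n + 1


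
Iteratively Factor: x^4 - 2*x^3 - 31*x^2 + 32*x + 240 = (x - 4)*(x^3 + 2*x^2 - 23*x - 60) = (x - 5)*(x - 4)*(x^2 + 7*x + 12) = (x - 5)*(x - 4)*(x + 3)*(x + 4)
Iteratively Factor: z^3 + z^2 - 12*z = (z + 4)*(z^2 - 3*z) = z*(z + 4)*(z - 3)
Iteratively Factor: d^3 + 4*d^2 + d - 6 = (d + 3)*(d^2 + d - 2) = (d + 2)*(d + 3)*(d - 1)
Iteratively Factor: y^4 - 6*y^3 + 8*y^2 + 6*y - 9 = (y - 3)*(y^3 - 3*y^2 - y + 3) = (y - 3)*(y + 1)*(y^2 - 4*y + 3) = (y - 3)*(y - 1)*(y + 1)*(y - 3)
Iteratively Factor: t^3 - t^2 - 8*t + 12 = (t - 2)*(t^2 + t - 6) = (t - 2)^2*(t + 3)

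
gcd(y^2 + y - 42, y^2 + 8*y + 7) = y + 7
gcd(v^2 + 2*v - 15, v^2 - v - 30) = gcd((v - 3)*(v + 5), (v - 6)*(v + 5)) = v + 5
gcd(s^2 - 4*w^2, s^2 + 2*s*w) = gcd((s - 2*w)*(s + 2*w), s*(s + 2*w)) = s + 2*w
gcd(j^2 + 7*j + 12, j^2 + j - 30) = 1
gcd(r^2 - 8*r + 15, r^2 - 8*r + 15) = r^2 - 8*r + 15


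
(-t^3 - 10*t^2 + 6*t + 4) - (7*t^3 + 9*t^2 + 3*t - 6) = -8*t^3 - 19*t^2 + 3*t + 10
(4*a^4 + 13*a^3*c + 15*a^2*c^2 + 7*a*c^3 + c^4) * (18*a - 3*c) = 72*a^5 + 222*a^4*c + 231*a^3*c^2 + 81*a^2*c^3 - 3*a*c^4 - 3*c^5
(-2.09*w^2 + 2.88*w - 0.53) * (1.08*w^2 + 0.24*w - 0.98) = -2.2572*w^4 + 2.6088*w^3 + 2.167*w^2 - 2.9496*w + 0.5194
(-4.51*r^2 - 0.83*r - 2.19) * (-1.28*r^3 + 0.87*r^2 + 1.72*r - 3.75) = 5.7728*r^5 - 2.8613*r^4 - 5.6761*r^3 + 13.5796*r^2 - 0.6543*r + 8.2125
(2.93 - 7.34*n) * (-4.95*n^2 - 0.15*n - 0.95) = 36.333*n^3 - 13.4025*n^2 + 6.5335*n - 2.7835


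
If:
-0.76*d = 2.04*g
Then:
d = -2.68421052631579*g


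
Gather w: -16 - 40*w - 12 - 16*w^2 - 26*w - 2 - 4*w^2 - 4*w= -20*w^2 - 70*w - 30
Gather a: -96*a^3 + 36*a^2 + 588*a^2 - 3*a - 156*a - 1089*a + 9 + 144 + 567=-96*a^3 + 624*a^2 - 1248*a + 720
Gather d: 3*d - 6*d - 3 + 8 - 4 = 1 - 3*d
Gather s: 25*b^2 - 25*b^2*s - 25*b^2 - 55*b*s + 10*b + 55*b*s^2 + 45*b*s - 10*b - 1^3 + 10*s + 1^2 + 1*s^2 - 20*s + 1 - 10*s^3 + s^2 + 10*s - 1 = -10*s^3 + s^2*(55*b + 2) + s*(-25*b^2 - 10*b)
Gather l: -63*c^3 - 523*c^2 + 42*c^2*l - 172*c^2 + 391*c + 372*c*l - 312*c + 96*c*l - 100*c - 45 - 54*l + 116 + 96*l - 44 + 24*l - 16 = -63*c^3 - 695*c^2 - 21*c + l*(42*c^2 + 468*c + 66) + 11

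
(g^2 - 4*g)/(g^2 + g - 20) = g/(g + 5)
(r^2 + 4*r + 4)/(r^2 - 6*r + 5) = (r^2 + 4*r + 4)/(r^2 - 6*r + 5)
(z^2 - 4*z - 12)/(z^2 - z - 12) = (-z^2 + 4*z + 12)/(-z^2 + z + 12)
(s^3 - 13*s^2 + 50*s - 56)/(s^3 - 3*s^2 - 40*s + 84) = (s - 4)/(s + 6)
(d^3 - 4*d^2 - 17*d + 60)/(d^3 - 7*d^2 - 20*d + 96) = (d - 5)/(d - 8)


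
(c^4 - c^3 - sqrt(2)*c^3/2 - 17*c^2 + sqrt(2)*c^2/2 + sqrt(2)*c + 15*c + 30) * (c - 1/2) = c^5 - 3*c^4/2 - sqrt(2)*c^4/2 - 33*c^3/2 + 3*sqrt(2)*c^3/4 + 3*sqrt(2)*c^2/4 + 47*c^2/2 - sqrt(2)*c/2 + 45*c/2 - 15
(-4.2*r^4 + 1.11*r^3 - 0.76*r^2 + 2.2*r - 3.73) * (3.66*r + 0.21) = -15.372*r^5 + 3.1806*r^4 - 2.5485*r^3 + 7.8924*r^2 - 13.1898*r - 0.7833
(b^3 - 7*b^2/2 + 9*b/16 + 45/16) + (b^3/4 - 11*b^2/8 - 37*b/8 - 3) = 5*b^3/4 - 39*b^2/8 - 65*b/16 - 3/16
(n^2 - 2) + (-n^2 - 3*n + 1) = -3*n - 1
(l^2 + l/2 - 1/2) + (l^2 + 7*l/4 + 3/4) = 2*l^2 + 9*l/4 + 1/4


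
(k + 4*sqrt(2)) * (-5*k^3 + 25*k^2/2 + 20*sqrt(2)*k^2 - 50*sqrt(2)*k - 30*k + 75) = -5*k^4 + 25*k^3/2 + 130*k^2 - 325*k - 120*sqrt(2)*k + 300*sqrt(2)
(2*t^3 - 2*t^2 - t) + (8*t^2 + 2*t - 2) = 2*t^3 + 6*t^2 + t - 2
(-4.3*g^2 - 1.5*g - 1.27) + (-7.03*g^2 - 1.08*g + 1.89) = -11.33*g^2 - 2.58*g + 0.62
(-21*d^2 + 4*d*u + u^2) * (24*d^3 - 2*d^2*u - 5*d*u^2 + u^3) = -504*d^5 + 138*d^4*u + 121*d^3*u^2 - 43*d^2*u^3 - d*u^4 + u^5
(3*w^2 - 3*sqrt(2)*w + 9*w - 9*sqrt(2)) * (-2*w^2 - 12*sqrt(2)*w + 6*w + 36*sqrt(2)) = -6*w^4 - 30*sqrt(2)*w^3 + 126*w^2 + 270*sqrt(2)*w - 648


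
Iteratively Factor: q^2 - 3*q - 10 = (q - 5)*(q + 2)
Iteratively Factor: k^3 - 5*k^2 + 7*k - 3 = (k - 1)*(k^2 - 4*k + 3) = (k - 1)^2*(k - 3)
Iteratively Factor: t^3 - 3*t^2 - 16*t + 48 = (t - 3)*(t^2 - 16) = (t - 4)*(t - 3)*(t + 4)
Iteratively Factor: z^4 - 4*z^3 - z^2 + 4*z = (z)*(z^3 - 4*z^2 - z + 4) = z*(z - 1)*(z^2 - 3*z - 4) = z*(z - 4)*(z - 1)*(z + 1)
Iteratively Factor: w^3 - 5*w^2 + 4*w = (w - 4)*(w^2 - w) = w*(w - 4)*(w - 1)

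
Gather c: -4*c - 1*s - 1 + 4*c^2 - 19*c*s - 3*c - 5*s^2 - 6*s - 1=4*c^2 + c*(-19*s - 7) - 5*s^2 - 7*s - 2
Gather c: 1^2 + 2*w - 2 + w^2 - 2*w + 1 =w^2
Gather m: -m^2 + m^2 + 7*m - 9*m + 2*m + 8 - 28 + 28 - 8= 0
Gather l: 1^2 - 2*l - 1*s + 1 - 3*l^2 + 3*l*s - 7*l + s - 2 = -3*l^2 + l*(3*s - 9)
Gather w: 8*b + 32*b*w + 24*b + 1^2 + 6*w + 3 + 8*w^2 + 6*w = 32*b + 8*w^2 + w*(32*b + 12) + 4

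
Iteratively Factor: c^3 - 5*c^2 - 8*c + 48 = (c + 3)*(c^2 - 8*c + 16) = (c - 4)*(c + 3)*(c - 4)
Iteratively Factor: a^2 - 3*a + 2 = (a - 1)*(a - 2)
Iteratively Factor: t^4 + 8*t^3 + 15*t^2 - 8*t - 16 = (t + 4)*(t^3 + 4*t^2 - t - 4) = (t + 1)*(t + 4)*(t^2 + 3*t - 4) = (t + 1)*(t + 4)^2*(t - 1)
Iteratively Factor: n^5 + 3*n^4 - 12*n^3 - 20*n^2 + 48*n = (n - 2)*(n^4 + 5*n^3 - 2*n^2 - 24*n) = (n - 2)*(n + 4)*(n^3 + n^2 - 6*n) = (n - 2)*(n + 3)*(n + 4)*(n^2 - 2*n) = (n - 2)^2*(n + 3)*(n + 4)*(n)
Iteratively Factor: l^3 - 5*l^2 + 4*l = (l - 1)*(l^2 - 4*l) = l*(l - 1)*(l - 4)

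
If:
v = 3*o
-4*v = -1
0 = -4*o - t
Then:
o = 1/12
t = -1/3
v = 1/4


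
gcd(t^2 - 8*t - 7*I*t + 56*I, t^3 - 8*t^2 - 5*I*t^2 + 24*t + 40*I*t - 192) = t - 8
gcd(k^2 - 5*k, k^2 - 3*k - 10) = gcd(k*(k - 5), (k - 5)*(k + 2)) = k - 5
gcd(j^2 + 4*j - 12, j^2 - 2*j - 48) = j + 6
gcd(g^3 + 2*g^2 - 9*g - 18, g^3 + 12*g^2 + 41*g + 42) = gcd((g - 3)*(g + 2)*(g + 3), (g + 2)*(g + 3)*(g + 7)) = g^2 + 5*g + 6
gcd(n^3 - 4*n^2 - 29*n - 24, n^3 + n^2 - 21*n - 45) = n + 3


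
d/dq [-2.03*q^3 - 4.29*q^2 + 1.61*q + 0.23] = -6.09*q^2 - 8.58*q + 1.61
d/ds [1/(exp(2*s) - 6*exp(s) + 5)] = 2*(3 - exp(s))*exp(s)/(exp(2*s) - 6*exp(s) + 5)^2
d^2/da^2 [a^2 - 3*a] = 2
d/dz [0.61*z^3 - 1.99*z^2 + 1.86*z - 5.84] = 1.83*z^2 - 3.98*z + 1.86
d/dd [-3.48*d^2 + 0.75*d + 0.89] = 0.75 - 6.96*d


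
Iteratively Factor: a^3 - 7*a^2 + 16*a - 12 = (a - 2)*(a^2 - 5*a + 6) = (a - 2)^2*(a - 3)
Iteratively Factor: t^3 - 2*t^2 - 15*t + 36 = (t - 3)*(t^2 + t - 12) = (t - 3)*(t + 4)*(t - 3)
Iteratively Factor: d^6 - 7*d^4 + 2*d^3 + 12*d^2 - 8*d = (d + 2)*(d^5 - 2*d^4 - 3*d^3 + 8*d^2 - 4*d) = d*(d + 2)*(d^4 - 2*d^3 - 3*d^2 + 8*d - 4) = d*(d - 1)*(d + 2)*(d^3 - d^2 - 4*d + 4) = d*(d - 1)^2*(d + 2)*(d^2 - 4) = d*(d - 1)^2*(d + 2)^2*(d - 2)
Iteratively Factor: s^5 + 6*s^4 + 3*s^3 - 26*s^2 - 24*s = (s)*(s^4 + 6*s^3 + 3*s^2 - 26*s - 24) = s*(s - 2)*(s^3 + 8*s^2 + 19*s + 12) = s*(s - 2)*(s + 1)*(s^2 + 7*s + 12) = s*(s - 2)*(s + 1)*(s + 4)*(s + 3)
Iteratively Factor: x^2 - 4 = (x - 2)*(x + 2)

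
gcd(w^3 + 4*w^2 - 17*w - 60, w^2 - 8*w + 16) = w - 4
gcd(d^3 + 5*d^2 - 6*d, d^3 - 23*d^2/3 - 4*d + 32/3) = d - 1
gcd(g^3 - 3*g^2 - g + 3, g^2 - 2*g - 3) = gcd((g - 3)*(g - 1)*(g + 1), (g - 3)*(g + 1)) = g^2 - 2*g - 3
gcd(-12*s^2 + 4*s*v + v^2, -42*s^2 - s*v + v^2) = 6*s + v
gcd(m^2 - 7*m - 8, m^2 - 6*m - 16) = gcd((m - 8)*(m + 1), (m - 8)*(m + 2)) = m - 8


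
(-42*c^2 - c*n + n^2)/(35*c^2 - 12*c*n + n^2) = (-6*c - n)/(5*c - n)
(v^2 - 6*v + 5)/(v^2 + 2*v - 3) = (v - 5)/(v + 3)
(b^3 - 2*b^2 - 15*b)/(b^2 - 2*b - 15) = b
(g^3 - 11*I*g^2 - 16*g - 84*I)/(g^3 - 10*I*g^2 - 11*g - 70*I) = (g - 6*I)/(g - 5*I)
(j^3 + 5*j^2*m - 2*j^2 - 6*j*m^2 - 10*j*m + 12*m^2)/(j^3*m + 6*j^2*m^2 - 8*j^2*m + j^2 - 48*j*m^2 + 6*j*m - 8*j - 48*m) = (j^2 - j*m - 2*j + 2*m)/(j^2*m - 8*j*m + j - 8)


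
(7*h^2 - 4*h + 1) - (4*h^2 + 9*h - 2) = 3*h^2 - 13*h + 3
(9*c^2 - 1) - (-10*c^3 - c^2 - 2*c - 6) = 10*c^3 + 10*c^2 + 2*c + 5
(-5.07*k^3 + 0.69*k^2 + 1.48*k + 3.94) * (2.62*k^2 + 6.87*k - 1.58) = -13.2834*k^5 - 33.0231*k^4 + 16.6285*k^3 + 19.4002*k^2 + 24.7294*k - 6.2252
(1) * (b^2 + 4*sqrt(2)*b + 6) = b^2 + 4*sqrt(2)*b + 6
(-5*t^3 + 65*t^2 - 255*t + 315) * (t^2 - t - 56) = -5*t^5 + 70*t^4 - 40*t^3 - 3070*t^2 + 13965*t - 17640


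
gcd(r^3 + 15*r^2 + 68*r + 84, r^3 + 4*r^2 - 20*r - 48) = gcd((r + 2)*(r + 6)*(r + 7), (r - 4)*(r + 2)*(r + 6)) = r^2 + 8*r + 12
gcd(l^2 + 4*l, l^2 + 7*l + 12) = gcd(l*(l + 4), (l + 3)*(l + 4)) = l + 4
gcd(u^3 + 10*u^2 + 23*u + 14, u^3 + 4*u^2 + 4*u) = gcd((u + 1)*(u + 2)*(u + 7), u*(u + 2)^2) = u + 2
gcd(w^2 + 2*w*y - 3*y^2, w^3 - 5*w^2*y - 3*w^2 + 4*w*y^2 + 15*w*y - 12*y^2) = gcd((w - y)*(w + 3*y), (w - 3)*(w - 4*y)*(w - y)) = -w + y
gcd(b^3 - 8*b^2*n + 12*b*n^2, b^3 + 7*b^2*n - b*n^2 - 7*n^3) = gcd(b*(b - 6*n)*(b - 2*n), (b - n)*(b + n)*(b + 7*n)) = 1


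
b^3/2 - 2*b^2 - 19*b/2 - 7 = (b/2 + 1/2)*(b - 7)*(b + 2)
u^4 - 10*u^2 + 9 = (u - 3)*(u - 1)*(u + 1)*(u + 3)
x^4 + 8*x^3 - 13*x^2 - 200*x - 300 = (x - 5)*(x + 2)*(x + 5)*(x + 6)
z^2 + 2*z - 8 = (z - 2)*(z + 4)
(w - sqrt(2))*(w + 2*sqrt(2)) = w^2 + sqrt(2)*w - 4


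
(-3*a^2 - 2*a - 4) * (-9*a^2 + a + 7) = 27*a^4 + 15*a^3 + 13*a^2 - 18*a - 28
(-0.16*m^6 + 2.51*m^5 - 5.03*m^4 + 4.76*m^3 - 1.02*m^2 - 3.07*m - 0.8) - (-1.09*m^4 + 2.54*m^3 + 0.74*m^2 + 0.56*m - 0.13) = -0.16*m^6 + 2.51*m^5 - 3.94*m^4 + 2.22*m^3 - 1.76*m^2 - 3.63*m - 0.67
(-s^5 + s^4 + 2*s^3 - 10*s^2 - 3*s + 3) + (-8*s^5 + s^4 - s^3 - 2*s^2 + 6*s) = -9*s^5 + 2*s^4 + s^3 - 12*s^2 + 3*s + 3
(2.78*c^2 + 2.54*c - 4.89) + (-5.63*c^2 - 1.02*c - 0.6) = -2.85*c^2 + 1.52*c - 5.49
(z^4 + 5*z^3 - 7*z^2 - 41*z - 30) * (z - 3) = z^5 + 2*z^4 - 22*z^3 - 20*z^2 + 93*z + 90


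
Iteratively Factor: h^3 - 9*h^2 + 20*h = (h - 5)*(h^2 - 4*h) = (h - 5)*(h - 4)*(h)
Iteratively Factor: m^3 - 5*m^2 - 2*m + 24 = (m - 3)*(m^2 - 2*m - 8) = (m - 3)*(m + 2)*(m - 4)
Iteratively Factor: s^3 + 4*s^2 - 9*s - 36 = (s + 3)*(s^2 + s - 12) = (s + 3)*(s + 4)*(s - 3)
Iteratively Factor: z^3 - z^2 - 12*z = (z + 3)*(z^2 - 4*z) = z*(z + 3)*(z - 4)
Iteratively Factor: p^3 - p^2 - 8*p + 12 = (p - 2)*(p^2 + p - 6) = (p - 2)*(p + 3)*(p - 2)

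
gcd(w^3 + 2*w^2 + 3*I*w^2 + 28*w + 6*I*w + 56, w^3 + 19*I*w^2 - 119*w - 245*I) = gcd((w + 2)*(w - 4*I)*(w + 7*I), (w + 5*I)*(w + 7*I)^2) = w + 7*I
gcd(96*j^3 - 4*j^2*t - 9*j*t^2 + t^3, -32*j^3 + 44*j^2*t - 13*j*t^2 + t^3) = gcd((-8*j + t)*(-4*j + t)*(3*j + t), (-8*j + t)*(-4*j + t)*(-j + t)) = 32*j^2 - 12*j*t + t^2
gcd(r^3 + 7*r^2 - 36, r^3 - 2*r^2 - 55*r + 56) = 1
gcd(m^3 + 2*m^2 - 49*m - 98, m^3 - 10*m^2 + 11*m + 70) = m^2 - 5*m - 14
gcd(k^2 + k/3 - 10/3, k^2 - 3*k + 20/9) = k - 5/3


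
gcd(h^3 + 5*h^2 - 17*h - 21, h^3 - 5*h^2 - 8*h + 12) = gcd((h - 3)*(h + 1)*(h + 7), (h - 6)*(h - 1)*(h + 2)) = 1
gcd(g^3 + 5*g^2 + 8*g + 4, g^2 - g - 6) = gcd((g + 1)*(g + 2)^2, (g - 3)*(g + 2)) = g + 2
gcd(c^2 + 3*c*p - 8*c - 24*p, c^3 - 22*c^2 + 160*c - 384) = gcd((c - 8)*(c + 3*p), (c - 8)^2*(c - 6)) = c - 8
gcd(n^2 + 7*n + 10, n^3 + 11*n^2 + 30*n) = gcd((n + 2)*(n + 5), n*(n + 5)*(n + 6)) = n + 5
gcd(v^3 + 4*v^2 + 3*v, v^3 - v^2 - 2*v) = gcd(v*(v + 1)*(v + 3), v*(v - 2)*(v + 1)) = v^2 + v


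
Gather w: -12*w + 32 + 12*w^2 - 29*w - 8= 12*w^2 - 41*w + 24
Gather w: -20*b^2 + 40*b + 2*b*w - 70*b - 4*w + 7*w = -20*b^2 - 30*b + w*(2*b + 3)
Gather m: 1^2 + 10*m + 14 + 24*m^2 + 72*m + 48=24*m^2 + 82*m + 63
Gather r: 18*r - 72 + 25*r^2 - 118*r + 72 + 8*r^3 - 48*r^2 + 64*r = 8*r^3 - 23*r^2 - 36*r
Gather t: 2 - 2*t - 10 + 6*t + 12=4*t + 4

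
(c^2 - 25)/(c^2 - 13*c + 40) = (c + 5)/(c - 8)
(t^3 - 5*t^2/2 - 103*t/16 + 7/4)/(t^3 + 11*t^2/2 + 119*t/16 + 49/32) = 2*(4*t^2 - 17*t + 4)/(8*t^2 + 30*t + 7)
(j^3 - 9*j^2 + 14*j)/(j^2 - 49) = j*(j - 2)/(j + 7)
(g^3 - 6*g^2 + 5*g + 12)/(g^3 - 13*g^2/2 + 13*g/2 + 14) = 2*(g - 3)/(2*g - 7)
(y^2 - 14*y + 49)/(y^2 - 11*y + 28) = (y - 7)/(y - 4)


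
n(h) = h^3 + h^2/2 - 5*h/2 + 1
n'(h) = 3*h^2 + h - 5/2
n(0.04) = 0.90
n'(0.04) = -2.46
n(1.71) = 3.19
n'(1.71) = 7.98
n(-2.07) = -0.55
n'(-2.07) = 8.28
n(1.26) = 0.64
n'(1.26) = 3.52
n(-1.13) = 3.02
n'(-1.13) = 0.20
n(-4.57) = -72.58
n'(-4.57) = 55.58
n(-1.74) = 1.60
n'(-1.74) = 4.84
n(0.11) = 0.73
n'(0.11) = -2.35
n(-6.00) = -182.00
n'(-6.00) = 99.50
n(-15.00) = -3224.00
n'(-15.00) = 657.50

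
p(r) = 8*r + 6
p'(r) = 8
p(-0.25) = 4.00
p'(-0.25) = 8.00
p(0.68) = 11.44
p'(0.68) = 8.00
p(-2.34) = -12.72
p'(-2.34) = 8.00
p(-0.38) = 2.96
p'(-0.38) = 8.00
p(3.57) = 34.56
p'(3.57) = 8.00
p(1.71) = 19.68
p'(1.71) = 8.00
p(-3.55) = -22.40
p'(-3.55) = 8.00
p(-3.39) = -21.12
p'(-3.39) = 8.00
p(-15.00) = -114.00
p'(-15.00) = 8.00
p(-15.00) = -114.00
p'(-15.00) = 8.00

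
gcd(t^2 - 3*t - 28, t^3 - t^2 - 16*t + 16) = t + 4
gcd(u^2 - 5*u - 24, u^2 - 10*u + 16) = u - 8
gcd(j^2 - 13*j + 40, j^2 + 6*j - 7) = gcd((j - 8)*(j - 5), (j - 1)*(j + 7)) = 1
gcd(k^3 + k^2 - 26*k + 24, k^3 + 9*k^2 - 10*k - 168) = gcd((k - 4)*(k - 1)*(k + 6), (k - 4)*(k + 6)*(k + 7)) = k^2 + 2*k - 24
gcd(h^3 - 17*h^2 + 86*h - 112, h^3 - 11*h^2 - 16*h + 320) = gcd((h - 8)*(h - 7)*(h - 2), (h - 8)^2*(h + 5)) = h - 8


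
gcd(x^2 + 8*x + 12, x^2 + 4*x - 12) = x + 6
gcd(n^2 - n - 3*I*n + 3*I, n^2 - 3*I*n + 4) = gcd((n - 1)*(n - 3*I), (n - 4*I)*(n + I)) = 1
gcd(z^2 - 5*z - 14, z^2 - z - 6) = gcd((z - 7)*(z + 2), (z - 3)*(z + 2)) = z + 2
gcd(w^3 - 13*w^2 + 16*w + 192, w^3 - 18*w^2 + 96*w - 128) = w^2 - 16*w + 64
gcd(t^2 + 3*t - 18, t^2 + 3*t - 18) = t^2 + 3*t - 18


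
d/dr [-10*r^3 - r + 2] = -30*r^2 - 1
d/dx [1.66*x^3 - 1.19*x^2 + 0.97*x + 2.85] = 4.98*x^2 - 2.38*x + 0.97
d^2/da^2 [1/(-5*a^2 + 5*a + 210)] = 2*(-a^2 + a + (2*a - 1)^2 + 42)/(5*(-a^2 + a + 42)^3)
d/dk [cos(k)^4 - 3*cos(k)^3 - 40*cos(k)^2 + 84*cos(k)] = (-4*cos(k)^3 + 9*cos(k)^2 + 80*cos(k) - 84)*sin(k)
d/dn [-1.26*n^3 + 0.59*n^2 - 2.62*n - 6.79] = -3.78*n^2 + 1.18*n - 2.62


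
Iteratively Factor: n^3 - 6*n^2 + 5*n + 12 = (n + 1)*(n^2 - 7*n + 12) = (n - 3)*(n + 1)*(n - 4)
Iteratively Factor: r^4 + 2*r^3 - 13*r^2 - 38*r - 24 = (r + 2)*(r^3 - 13*r - 12) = (r - 4)*(r + 2)*(r^2 + 4*r + 3) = (r - 4)*(r + 1)*(r + 2)*(r + 3)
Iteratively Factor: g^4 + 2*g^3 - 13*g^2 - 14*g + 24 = (g - 1)*(g^3 + 3*g^2 - 10*g - 24) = (g - 1)*(g + 2)*(g^2 + g - 12) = (g - 3)*(g - 1)*(g + 2)*(g + 4)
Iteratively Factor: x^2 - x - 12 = (x + 3)*(x - 4)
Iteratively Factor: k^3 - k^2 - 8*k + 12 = (k - 2)*(k^2 + k - 6) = (k - 2)^2*(k + 3)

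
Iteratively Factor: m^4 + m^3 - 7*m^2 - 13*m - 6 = (m - 3)*(m^3 + 4*m^2 + 5*m + 2) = (m - 3)*(m + 1)*(m^2 + 3*m + 2) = (m - 3)*(m + 1)^2*(m + 2)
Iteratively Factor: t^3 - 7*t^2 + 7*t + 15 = (t - 3)*(t^2 - 4*t - 5) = (t - 5)*(t - 3)*(t + 1)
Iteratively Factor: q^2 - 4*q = (q)*(q - 4)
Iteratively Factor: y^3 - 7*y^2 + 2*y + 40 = (y + 2)*(y^2 - 9*y + 20) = (y - 4)*(y + 2)*(y - 5)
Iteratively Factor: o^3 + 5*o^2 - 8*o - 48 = (o + 4)*(o^2 + o - 12) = (o + 4)^2*(o - 3)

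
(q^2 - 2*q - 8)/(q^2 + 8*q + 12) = (q - 4)/(q + 6)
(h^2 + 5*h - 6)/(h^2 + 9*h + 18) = (h - 1)/(h + 3)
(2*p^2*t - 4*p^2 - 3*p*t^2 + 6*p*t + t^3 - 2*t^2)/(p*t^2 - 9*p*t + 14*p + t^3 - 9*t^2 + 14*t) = (2*p^2 - 3*p*t + t^2)/(p*t - 7*p + t^2 - 7*t)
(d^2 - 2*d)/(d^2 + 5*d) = (d - 2)/(d + 5)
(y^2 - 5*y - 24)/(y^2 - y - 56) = (y + 3)/(y + 7)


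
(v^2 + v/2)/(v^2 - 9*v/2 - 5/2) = v/(v - 5)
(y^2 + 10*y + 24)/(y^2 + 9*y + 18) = (y + 4)/(y + 3)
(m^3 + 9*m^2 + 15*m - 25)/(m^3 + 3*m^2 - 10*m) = (m^2 + 4*m - 5)/(m*(m - 2))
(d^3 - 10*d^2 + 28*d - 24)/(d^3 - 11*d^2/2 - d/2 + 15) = 2*(d^2 - 8*d + 12)/(2*d^2 - 7*d - 15)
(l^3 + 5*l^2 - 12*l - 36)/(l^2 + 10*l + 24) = (l^2 - l - 6)/(l + 4)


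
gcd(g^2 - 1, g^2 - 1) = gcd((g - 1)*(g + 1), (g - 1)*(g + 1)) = g^2 - 1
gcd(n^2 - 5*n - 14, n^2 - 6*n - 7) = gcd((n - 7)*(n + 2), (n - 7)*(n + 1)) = n - 7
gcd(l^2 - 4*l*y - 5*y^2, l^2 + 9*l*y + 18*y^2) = 1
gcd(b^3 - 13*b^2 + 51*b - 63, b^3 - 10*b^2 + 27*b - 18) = b - 3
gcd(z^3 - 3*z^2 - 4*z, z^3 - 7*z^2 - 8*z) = z^2 + z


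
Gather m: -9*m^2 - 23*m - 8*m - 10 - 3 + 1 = -9*m^2 - 31*m - 12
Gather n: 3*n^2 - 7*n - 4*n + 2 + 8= 3*n^2 - 11*n + 10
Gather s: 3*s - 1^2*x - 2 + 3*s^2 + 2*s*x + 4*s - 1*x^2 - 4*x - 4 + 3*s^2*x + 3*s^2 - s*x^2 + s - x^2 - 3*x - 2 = s^2*(3*x + 6) + s*(-x^2 + 2*x + 8) - 2*x^2 - 8*x - 8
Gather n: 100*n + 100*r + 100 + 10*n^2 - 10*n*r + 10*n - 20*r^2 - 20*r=10*n^2 + n*(110 - 10*r) - 20*r^2 + 80*r + 100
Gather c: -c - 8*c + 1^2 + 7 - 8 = -9*c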